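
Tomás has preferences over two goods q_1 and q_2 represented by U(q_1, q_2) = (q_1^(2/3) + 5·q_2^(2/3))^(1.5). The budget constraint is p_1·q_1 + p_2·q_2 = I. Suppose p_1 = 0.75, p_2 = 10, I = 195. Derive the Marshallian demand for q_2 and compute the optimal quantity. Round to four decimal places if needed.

From the CES first-order condition, (1/5)·(q_2/q_1)^(1/3) = p_1/p_2.
Hence q_2/q_1 = (5·p_1/p_2)^(1/(1/3)), i.e. raised to the 3 power.
Substitute q_2 = (q_2/q_1)·q_1 into the budget: q_1* = I/(p_1 + p_2·(q_2/q_1)).
Numerically q_2/q_1 = 0.052734, so q_1* = 195/(0.75 + 10·0.052734) = 152.6606 and q_2* = 0.052734·152.6606 = 8.0505.

q_2* = 8.0505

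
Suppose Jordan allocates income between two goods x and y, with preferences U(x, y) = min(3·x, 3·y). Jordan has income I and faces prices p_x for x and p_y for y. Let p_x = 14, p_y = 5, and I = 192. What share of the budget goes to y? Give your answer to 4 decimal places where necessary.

Leontief preferences: the optimum is at the kink where x/3 = y/3, i.e. y = x.
Budget: p_x·x + p_y·x = I, so (3·p_x + 3·p_y)·x = 3·I.
Demand: x*(p_x,p_y,I) = 3·I/(3·p_x + 3·p_y), y* = 3·I/(3·p_x + 3·p_y).
Here 3·14 + 3·5 = 57, giving x* = 10.1053 and y* = 10.1053.
Expenditure on y: 5·10.1053 = 50.5263; share = 0.2632.

share on y = 0.2632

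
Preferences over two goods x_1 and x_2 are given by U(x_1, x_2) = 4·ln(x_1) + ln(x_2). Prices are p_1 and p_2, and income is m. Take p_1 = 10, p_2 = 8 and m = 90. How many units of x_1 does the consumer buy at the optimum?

x_1* = 7.2

Tangency: MRS = 4·x_2/x_1 = p_1/p_2.
So 4·p_2·x_2 = p_1·x_1; combined with the budget, a share 0.8 of income goes to x_1.
Demand: x_1*(p_1,p_2,m) = 0.8·m/p_1 and x_2* = 0.2·m/p_2.
At p_1=10, p_2=8, m=90: x_1* = 0.8·90/10 = 7.2.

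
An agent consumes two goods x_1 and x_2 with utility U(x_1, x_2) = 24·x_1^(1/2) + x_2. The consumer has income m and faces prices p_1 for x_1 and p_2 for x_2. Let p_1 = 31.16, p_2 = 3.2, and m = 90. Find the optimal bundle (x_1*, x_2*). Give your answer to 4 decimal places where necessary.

Solve: √x_1 = 12·p_2/p_1, so x_1*(p_1,p_2) = (12·p_2/p_1)², and x_2* = (m − p_1·x_1*)/p_2.
Plugging in: x_1* = (12·3.2/31.16)² = 1.5187, x_2* = 13.3368.

x_1* = 1.5187, x_2* = 13.3368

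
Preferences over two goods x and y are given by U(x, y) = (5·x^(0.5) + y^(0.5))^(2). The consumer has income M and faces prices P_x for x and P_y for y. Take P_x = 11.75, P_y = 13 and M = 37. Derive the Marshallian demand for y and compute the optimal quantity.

y* = 0.0993

Numerically y/x = 0.032678, so x* = 37/(11.75 + 13·0.032678) = 3.0391 and y* = 0.032678·3.0391 = 0.0993.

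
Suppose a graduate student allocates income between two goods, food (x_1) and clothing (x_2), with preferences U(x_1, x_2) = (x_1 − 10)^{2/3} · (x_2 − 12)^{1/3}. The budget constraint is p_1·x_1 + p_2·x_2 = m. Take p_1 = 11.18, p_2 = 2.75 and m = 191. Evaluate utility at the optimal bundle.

V = 3.4898

This is Cobb-Douglas in (x_1−10, x_2−12): tangency gives 2/3·p_2·(x_2−12) = 1/3·p_1·(x_1−10).
Substituting into the budget: x_1* = 10 + 2/3·(m − 10·p_1 − 12·p_2)/p_1, and x_2* = 12 + 1/3·(…)/p_2.
Discretionary income = 191 − 10·11.18 − 12·2.75 = 46.2; x_1* = 10 + 2/3·46.2/11.18 = 12.7549; x_2* = 12 + 1/3·46.2/2.75 = 17.6.
Utility at the optimum: U(12.7549, 17.6) = 3.4898.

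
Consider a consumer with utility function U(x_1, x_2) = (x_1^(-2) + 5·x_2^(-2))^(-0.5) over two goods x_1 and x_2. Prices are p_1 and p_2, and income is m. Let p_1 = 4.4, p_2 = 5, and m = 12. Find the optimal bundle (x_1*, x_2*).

MRS = MU_x_1/MU_x_2 = (1/5)·(x_2/x_1)^(3). Set equal to p_1/p_2.
Solve for the ratio: x_2/x_1 = [5·p_1/p_2]^(1/3).
With the ratio pinned down, the budget gives x_1* = m/(p_1 + p_2·(x_2/x_1)) and x_2* = (x_2/x_1)·x_1*.
Numerically x_2/x_1 = 1.638643, so x_1* = 12/(4.4 + 5·1.638643) = 0.9529 and x_2* = 1.638643·0.9529 = 1.5615.

x_1* = 0.9529, x_2* = 1.5615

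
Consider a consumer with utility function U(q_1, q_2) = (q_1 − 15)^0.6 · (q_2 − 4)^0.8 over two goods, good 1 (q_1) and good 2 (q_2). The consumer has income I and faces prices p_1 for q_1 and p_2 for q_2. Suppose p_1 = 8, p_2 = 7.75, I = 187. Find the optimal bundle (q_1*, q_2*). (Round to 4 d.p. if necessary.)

q_1* = 16.9286, q_2* = 6.6544

This is Cobb-Douglas in (q_1−15, q_2−4): tangency gives 0.6·p_2·(q_2−4) = 0.8·p_1·(q_1−15).
Substituting into the budget: q_1* = 15 + 3/7·(I − 15·p_1 − 4·p_2)/p_1, and q_2* = 4 + 4/7·(…)/p_2.
Discretionary income = 187 − 15·8 − 4·7.75 = 36; q_1* = 15 + 3/7·36/8 = 16.9286; q_2* = 4 + 4/7·36/7.75 = 6.6544.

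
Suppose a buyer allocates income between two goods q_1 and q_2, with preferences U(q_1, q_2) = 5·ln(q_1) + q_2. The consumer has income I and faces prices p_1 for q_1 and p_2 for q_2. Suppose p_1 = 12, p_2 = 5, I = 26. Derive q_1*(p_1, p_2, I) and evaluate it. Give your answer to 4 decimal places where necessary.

Set MRS = p_1/p_2: (5/q_1)/1 = p_1/p_2.
So q_1*(p_1,p_2) = 5·p_2/p_1, independent of income; and q_2* = (I − 5·p_2)/p_2.
At the given prices: q_1* = 5·5/12 = 2.0833.

q_1* = 2.0833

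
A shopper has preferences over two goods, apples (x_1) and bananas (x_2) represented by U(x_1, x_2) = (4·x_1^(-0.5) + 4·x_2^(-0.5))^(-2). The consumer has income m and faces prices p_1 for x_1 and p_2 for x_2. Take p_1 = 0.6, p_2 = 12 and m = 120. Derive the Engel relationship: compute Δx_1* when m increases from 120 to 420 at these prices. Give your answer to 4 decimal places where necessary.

Δx_1* = 134.6106

With the ratio pinned down, the budget gives x_1* = m/(p_1 + p_2·(x_2/x_1)) and x_2* = (x_2/x_1)·x_1*.
Numerically x_2/x_1 = 0.135721, so x_1* = 120/(0.6 + 12·0.135721) = 53.8442.
At m' = 420: x_1* = 188.4548. Change: 188.4548 − 53.8442 = 134.6106.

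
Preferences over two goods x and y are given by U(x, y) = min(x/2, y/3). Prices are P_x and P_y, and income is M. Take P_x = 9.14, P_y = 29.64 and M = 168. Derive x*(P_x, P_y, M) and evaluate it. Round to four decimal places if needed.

x* = 3.1343

With perfect complements, no substitution: consume in ratio x:y = 2:3.
Budget: P_x·x + P_y·(3/2)·x = M, so (2·P_x + 3·P_y)·x = 2·M.
Demand: x*(P_x,P_y,M) = 2·M/(2·P_x + 3·P_y), y* = 3·M/(2·P_x + 3·P_y).
Here 2·9.14 + 3·29.64 = 107.2, giving x* = 3.1343.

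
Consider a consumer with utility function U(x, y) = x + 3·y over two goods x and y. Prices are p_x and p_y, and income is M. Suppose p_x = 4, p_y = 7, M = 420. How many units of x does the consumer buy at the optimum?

x* = 0

Numerically: x* = 0, y* = 60.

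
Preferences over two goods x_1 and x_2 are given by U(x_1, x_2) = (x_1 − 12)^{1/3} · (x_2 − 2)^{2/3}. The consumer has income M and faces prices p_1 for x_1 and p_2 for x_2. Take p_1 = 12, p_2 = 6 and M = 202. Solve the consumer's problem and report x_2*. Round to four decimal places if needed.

MRS = (1/2)·(x_2−2)/(x_1−12). Tangency with p_1/p_2 gives x_2−2 = 2·(p_1/p_2)·(x_1−12).
After buying the subsistence bundle (12, 2), a share 1/3 of the remaining income goes to x_1: x_1* = 12 + 1/3·(M − 12p_1 − 2p_2)/p_1.
Discretionary income = 202 − 12·12 − 2·6 = 46; x_2* = 2 + 2/3·46/6 = 7.1111.

x_2* = 7.1111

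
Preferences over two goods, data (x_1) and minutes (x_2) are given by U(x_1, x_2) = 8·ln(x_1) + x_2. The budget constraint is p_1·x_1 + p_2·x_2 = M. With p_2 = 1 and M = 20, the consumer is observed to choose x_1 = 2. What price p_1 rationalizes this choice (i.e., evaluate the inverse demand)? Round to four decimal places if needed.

p_1 = 4

MU_x_1 = 8/x_1, MU_x_2 = 1. Tangency: 8/x_1 = p_1/p_2.
So x_1*(p_1,p_2) = 8·p_2/p_1, independent of income; and x_2* = (M − 8·p_2)/p_2.
Set x_1* = 2 in the demand function and solve for p_1: p_1 = 4.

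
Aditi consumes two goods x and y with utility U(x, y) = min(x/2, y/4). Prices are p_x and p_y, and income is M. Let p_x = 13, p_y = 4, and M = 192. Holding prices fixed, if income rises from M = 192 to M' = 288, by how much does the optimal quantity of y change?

Leontief preferences: the optimum is at the kink where x/2 = y/4, i.e. y = 2·x.
Budget: p_x·x + p_y·2·x = M, so (2·p_x + 4·p_y)·x = 2·M.
Demand: x*(p_x,p_y,M) = 2·M/(2·p_x + 4·p_y), y* = 4·M/(2·p_x + 4·p_y).
Here 2·13 + 4·4 = 42, giving y* = 18.2857.
At M' = 288: y* = 27.4286. Change: 27.4286 − 18.2857 = 9.1429.

Δy* = 9.1429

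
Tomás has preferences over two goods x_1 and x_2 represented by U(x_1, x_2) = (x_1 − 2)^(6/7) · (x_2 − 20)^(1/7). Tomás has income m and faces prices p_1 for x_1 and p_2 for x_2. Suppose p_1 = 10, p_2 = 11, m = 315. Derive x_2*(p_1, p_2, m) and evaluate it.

x_2* = 20.974

MRS = 6·(x_2−20)/(x_1−2). Tangency with p_1/p_2 gives x_2−20 = (1/6)·(p_1/p_2)·(x_1−2).
Substituting into the budget: x_1* = 2 + 6/7·(m − 2·p_1 − 20·p_2)/p_1, and x_2* = 20 + 1/7·(…)/p_2.
Discretionary income = 315 − 2·10 − 20·11 = 75; x_2* = 20 + 1/7·75/11 = 20.974.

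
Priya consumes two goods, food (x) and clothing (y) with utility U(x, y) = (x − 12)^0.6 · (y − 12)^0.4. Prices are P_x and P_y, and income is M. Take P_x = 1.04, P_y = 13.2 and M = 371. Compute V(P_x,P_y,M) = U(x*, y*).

MRS = (3/2)·(y−12)/(x−12). Tangency with P_x/P_y gives y−12 = (2/3)·(P_x/P_y)·(x−12).
After buying the subsistence bundle (12, 12), a share 0.6 of the remaining income goes to x: x* = 12 + 0.6·(M − 12P_x − 12P_y)/P_x.
Discretionary income = 371 − 12·1.04 − 12·13.2 = 200.12; x* = 12 + 0.6·200.12/1.04 = 127.4538; y* = 12 + 0.4·200.12/13.2 = 18.0642.
Utility at the optimum: U(127.4538, 18.0642) = 35.5268.

V = 35.5268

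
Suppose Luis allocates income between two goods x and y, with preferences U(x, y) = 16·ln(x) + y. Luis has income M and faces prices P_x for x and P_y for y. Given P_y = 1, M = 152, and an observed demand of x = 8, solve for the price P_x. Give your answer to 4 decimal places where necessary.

P_x = 2

MU_x = 16/x, MU_y = 1. Tangency: 16/x = P_x/P_y.
So x*(P_x,P_y) = 16·P_y/P_x, independent of income; and y* = (M − 16·P_y)/P_y.
Set x* = 8 in the demand function and solve for P_x: P_x = 2.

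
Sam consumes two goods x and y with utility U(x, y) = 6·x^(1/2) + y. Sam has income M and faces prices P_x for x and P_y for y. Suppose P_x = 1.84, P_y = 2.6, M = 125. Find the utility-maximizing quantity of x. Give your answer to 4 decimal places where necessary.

Thus x* = (3·P_y/P_x)² — independent of M — with the rest of income spent on y.
Plugging in: x* = (3·2.6/1.84)² = 17.9702.

x* = 17.9702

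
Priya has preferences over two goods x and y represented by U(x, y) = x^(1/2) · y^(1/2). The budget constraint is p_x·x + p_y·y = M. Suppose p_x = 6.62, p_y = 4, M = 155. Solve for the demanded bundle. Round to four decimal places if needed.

Demand: x*(p_x,p_y,M) = 0.5·M/p_x and y* = 0.5·M/p_y.
At p_x=6.62, p_y=4, M=155: x* = 0.5·155/6.62 = 11.7069, y* = 19.375.

x* = 11.7069, y* = 19.375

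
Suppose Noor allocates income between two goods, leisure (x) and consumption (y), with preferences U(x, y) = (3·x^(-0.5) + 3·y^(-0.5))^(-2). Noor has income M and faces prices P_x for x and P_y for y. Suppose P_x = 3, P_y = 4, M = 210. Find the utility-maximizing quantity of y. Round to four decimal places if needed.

y* = 27.5076

MRS = MU_x/MU_y = (y/x)^(1.5). Set equal to P_x/P_y.
Hence y/x = (P_x/P_y)^(1/(1.5)), i.e. raised to the 2/3 power.
Substitute y = (y/x)·x into the budget: x* = M/(P_x + P_y·(y/x)).
Numerically y/x = 0.825482, so x* = 210/(3 + 4·0.825482) = 33.3231 and y* = 0.825482·33.3231 = 27.5076.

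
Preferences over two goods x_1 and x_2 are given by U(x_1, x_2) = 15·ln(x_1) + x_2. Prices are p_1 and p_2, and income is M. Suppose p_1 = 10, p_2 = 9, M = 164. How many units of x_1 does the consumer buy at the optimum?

x_1* = 13.5

Set MRS = p_1/p_2: (15/x_1)/1 = p_1/p_2.
So x_1*(p_1,p_2) = 15·p_2/p_1, independent of income; and x_2* = (M − 15·p_2)/p_2.
At the given prices: x_1* = 15·9/10 = 13.5.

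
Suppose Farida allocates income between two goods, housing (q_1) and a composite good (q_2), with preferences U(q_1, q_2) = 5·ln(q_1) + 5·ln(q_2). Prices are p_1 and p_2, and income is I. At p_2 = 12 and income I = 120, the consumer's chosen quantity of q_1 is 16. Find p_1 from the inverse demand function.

Tangency: MRS = q_2/q_1 = p_1/p_2.
So 5·p_2·q_2 = 5·p_1·q_1; combined with the budget, a share 0.5 of income goes to q_1.
Demand: q_1*(p_1,p_2,I) = 0.5·I/p_1 and q_2* = 0.5·I/p_2.
Set q_1* = 16 in the demand function and solve for p_1: p_1 = 3.75.

p_1 = 3.75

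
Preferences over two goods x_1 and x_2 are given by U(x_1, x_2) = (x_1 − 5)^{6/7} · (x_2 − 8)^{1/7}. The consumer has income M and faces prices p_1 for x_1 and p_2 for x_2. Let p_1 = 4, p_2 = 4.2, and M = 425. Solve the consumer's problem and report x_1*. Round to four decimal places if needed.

Discretionary income = 425 − 5·4 − 8·4.2 = 371.4; x_1* = 5 + 6/7·371.4/4 = 84.5857.

x_1* = 84.5857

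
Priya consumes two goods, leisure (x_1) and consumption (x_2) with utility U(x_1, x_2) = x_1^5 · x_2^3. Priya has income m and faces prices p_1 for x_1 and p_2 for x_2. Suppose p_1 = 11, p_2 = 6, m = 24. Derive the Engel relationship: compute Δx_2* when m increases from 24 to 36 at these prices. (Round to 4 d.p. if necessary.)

MU_x_1/MU_x_2 = (5·x_2)/(3·x_1); tangency sets this equal to p_1/p_2.
Rearranging, p_2·x_2 = (3/5)·p_1·x_1. Substituting into the budget gives p_1·x_1·(1 + (3/5)) = m.
Demand: x_1*(p_1,p_2,m) = 0.625·m/p_1 and x_2* = 0.375·m/p_2.
At p_1=11, p_2=6, m=24: x_2* = 0.375·24/6 = 1.5.
At m' = 36: x_2* = 2.25. Change: 2.25 − 1.5 = 0.75.

Δx_2* = 0.75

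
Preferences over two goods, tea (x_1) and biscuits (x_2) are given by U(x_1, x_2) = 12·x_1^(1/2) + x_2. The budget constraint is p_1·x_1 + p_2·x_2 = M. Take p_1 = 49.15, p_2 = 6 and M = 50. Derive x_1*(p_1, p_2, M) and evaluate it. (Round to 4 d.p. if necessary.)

x_1* = 0.5365

Set MRS = p_1/p_2: 6·x_1^(−1/2) = p_1/p_2.
Solve: √x_1 = 6·p_2/p_1, so x_1*(p_1,p_2) = (6·p_2/p_1)², and x_2* = (M − p_1·x_1*)/p_2.
Plugging in: x_1* = (6·6/49.15)² = 0.5365.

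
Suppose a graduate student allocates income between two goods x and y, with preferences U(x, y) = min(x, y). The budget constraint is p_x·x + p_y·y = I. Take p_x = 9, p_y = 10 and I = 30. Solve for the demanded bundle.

Leontief preferences: the optimum is at the kink where x/1 = y/1, i.e. y = x.
Budget: p_x·x + p_y·x = I, so (p_x + p_y)·x = I.
Demand: x*(p_x,p_y,I) = I/(p_x + p_y), y* = I/(p_x + p_y).
Here 9 + 10 = 19, giving x* = 1.5789 and y* = 1.5789.

x* = 1.5789, y* = 1.5789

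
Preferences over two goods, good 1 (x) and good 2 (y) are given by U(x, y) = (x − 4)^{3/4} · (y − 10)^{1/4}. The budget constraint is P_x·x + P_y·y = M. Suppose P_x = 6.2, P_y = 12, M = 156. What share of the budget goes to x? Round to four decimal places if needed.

This is Cobb-Douglas in (x−4, y−10): tangency gives 0.75·P_y·(y−10) = 0.25·P_x·(x−4).
After buying the subsistence bundle (4, 10), a share 0.75 of the remaining income goes to x: x* = 4 + 0.75·(M − 4P_x − 10P_y)/P_x.
Discretionary income = 156 − 4·6.2 − 10·12 = 11.2; x* = 4 + 0.75·11.2/6.2 = 5.3548; y* = 10 + 0.25·11.2/12 = 10.2333.
Expenditure on x: 6.2·5.3548 = 33.2; share = 0.2128.

share on x = 0.2128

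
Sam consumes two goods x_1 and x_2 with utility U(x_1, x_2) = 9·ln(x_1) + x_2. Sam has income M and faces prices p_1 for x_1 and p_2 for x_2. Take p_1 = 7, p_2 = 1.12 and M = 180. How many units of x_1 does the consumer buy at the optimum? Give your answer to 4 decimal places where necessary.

x_1* = 1.44

Set MRS = p_1/p_2: (9/x_1)/1 = p_1/p_2.
So x_1*(p_1,p_2) = 9·p_2/p_1, independent of income; and x_2* = (M − 9·p_2)/p_2.
At the given prices: x_1* = 9·1.12/7 = 1.44.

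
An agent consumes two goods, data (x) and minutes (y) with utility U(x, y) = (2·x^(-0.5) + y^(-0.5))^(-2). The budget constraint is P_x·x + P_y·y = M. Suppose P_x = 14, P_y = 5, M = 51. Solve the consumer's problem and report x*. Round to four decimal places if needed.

From the CES first-order condition, 2·(y/x)^(1.5) = P_x/P_y.
Hence y/x = ((1/2)·P_x/P_y)^(1/(1.5)), i.e. raised to the 2/3 power.
Substitute y = (y/x)·x into the budget: x* = M/(P_x + P_y·(y/x)).
Numerically y/x = 1.251465, so x* = 51/(14 + 5·1.251465) = 2.5176.

x* = 2.5176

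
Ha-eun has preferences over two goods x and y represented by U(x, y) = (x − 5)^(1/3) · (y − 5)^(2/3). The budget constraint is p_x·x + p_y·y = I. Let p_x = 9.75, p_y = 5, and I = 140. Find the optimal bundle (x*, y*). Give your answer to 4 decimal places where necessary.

x* = 7.265, y* = 13.8333

Let x' = x−5, y' = y−5. MRS = (1/2)·y'/x' = p_x/p_y.
After buying the subsistence bundle (5, 5), a share 1/3 of the remaining income goes to x: x* = 5 + 1/3·(I − 5p_x − 5p_y)/p_x.
Discretionary income = 140 − 5·9.75 − 5·5 = 66.25; x* = 5 + 1/3·66.25/9.75 = 7.265; y* = 5 + 2/3·66.25/5 = 13.8333.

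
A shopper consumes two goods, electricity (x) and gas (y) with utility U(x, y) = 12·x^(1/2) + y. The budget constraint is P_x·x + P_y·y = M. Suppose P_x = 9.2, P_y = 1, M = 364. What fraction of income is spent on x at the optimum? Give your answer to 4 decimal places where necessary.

share on x = 0.0108

MU_x = 6/√x, MU_y = 1. Tangency: 6/√x = P_x/P_y.
Solve: √x = 6·P_y/P_x, so x*(P_x,P_y) = (6·P_y/P_x)², and y* = (M − P_x·x*)/P_y.
Plugging in: x* = (6·1/9.2)² = 0.4253, y* = 360.087.
Expenditure on x: 9.2·0.4253 = 3.913; share = 0.0108.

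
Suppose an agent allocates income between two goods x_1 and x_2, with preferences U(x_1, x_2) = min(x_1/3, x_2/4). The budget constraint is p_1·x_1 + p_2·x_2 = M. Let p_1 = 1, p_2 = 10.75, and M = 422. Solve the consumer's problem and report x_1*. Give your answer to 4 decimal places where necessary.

x_1* = 27.5217

Leontief preferences: the optimum is at the kink where x_1/3 = x_2/4, i.e. x_2 = (4/3)·x_1.
Budget: p_1·x_1 + p_2·(4/3)·x_1 = M, so (3·p_1 + 4·p_2)·x_1 = 3·M.
Demand: x_1*(p_1,p_2,M) = 3·M/(3·p_1 + 4·p_2), x_2* = 4·M/(3·p_1 + 4·p_2).
Here 3·1 + 4·10.75 = 46, giving x_1* = 27.5217.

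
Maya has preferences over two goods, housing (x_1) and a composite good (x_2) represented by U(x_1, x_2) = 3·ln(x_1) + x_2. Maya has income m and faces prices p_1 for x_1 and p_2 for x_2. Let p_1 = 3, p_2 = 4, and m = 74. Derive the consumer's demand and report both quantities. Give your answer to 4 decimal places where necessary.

x_1* = 4, x_2* = 15.5

So x_1*(p_1,p_2) = 3·p_2/p_1, independent of income; and x_2* = (m − 3·p_2)/p_2.
At the given prices: x_1* = 3·4/3 = 4, and x_2* = 15.5.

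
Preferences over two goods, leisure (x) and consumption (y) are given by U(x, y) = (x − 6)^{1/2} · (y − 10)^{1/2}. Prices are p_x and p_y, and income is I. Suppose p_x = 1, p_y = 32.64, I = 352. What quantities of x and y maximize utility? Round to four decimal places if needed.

Let x' = x−6, y' = y−10. MRS = y'/x' = p_x/p_y.
Substituting into the budget: x* = 6 + 0.5·(I − 6·p_x − 10·p_y)/p_x, and y* = 10 + 0.5·(…)/p_y.
Discretionary income = 352 − 6·1 − 10·32.64 = 19.6; x* = 6 + 0.5·19.6/1 = 15.8; y* = 10 + 0.5·19.6/32.64 = 10.3002.

x* = 15.8, y* = 10.3002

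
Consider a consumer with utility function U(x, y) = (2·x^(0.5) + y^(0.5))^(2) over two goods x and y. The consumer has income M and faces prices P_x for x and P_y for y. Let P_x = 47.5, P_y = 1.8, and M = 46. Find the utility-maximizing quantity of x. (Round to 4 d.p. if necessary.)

MU_x ∝ 2·x^(-0.5), MU_y ∝ y^(-0.5), so MRS = 2·(y/x)^(0.5) = P_x/P_y.
Hence y/x = ((1/2)·P_x/P_y)^(1/(0.5)), i.e. raised to the 2 power.
Substitute y = (y/x)·x into the budget: x* = M/(P_x + P_y·(y/x)).
Numerically y/x = 174.093364, so x* = 46/(47.5 + 1.8·174.093364) = 0.1275.

x* = 0.1275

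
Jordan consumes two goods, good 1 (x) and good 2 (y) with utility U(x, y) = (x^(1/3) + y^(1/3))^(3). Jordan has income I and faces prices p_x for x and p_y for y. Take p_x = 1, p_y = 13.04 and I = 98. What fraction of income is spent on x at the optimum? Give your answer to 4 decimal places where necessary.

With the ratio pinned down, the budget gives x* = I/(p_x + p_y·(y/x)) and y* = (y/x)·x*.
Numerically y/x = 0.021237, so x* = 98/(1 + 13.04·0.021237) = 76.7469 and y* = 0.021237·76.7469 = 1.6298.
Expenditure on x: 1·76.7469 = 76.7469; share = 0.7831.

share on x = 0.7831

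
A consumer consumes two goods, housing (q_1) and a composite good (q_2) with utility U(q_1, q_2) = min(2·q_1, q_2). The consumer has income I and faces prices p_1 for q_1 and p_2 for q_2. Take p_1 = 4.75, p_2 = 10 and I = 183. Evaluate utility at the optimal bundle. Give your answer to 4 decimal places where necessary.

With perfect complements, no substitution: consume in ratio q_1:q_2 = 1:2.
Budget: p_1·q_1 + p_2·2·q_1 = I, so (p_1 + 2·p_2)·q_1 = I.
Demand: q_1*(p_1,p_2,I) = I/(p_1 + 2·p_2), q_2* = 2·I/(p_1 + 2·p_2).
Here 4.75 + 2·10 = 24.75, giving q_1* = 7.3939 and q_2* = 14.7879.
Utility at the optimum: U(7.3939, 14.7879) = 14.7879.

V = 14.7879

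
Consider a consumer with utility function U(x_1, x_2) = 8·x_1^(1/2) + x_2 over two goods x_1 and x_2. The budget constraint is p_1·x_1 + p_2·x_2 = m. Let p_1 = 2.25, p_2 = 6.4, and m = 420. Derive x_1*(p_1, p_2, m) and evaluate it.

x_1* = 129.4538

Set MRS = p_1/p_2: 4·x_1^(−1/2) = p_1/p_2.
Thus x_1* = (4·p_2/p_1)² — independent of m — with the rest of income spent on x_2.
Plugging in: x_1* = (4·6.4/2.25)² = 129.4538.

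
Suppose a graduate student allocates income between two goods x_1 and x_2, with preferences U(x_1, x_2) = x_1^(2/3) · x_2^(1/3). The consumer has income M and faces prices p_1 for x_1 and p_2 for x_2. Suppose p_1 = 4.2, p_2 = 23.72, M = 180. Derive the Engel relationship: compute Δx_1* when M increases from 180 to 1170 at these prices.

The MRS is 2·x_2/x_1. Set MRS = p_1/p_2.
So 2/3·p_2·x_2 = 1/3·p_1·x_1; combined with the budget, a share 2/3 of income goes to x_1.
Demand: x_1*(p_1,p_2,M) = 2/3·M/p_1 and x_2* = 1/3·M/p_2.
At p_1=4.2, p_2=23.72, M=180: x_1* = 2/3·180/4.2 = 28.5714.
At M' = 1170: x_1* = 185.7143. Change: 185.7143 − 28.5714 = 157.1429.

Δx_1* = 157.1429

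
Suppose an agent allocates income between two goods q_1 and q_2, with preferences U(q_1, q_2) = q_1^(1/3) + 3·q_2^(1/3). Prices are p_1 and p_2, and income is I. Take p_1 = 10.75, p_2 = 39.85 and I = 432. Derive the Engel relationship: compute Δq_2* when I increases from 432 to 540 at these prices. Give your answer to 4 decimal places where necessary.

Δq_2* = 1.9775

MU_q_1 ∝ q_1^(-2/3), MU_q_2 ∝ 3·q_2^(-2/3), so MRS = (1/3)·(q_2/q_1)^(2/3) = p_1/p_2.
Solve for the ratio: q_2/q_1 = [3·p_1/p_2]^(1.5).
Substitute q_2 = (q_2/q_1)·q_1 into the budget: q_1* = I/(p_1 + p_2·(q_2/q_1)).
Numerically q_2/q_1 = 0.728035, so q_1* = 432/(10.75 + 39.85·0.728035) = 10.8646 and q_2* = 0.728035·10.8646 = 7.9098.
At I' = 540: q_2* = 9.8873. Change: 9.8873 − 7.9098 = 1.9775.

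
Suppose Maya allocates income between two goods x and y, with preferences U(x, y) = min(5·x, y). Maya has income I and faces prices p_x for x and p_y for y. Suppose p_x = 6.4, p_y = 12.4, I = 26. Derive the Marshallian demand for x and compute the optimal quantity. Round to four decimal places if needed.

x* = 0.3801

With perfect complements, no substitution: consume in ratio x:y = 1:5.
Budget: p_x·x + p_y·5·x = I, so (p_x + 5·p_y)·x = I.
Demand: x*(p_x,p_y,I) = I/(p_x + 5·p_y), y* = 5·I/(p_x + 5·p_y).
Here 6.4 + 5·12.4 = 68.4, giving x* = 0.3801.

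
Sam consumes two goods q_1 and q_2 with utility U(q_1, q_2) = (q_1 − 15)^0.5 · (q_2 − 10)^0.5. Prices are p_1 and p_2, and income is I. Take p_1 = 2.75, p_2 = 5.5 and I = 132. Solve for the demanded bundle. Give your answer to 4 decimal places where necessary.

q_1* = 21.5, q_2* = 13.25

Substituting into the budget: q_1* = 15 + 0.5·(I − 15·p_1 − 10·p_2)/p_1, and q_2* = 10 + 0.5·(…)/p_2.
Discretionary income = 132 − 15·2.75 − 10·5.5 = 35.75; q_1* = 15 + 0.5·35.75/2.75 = 21.5; q_2* = 10 + 0.5·35.75/5.5 = 13.25.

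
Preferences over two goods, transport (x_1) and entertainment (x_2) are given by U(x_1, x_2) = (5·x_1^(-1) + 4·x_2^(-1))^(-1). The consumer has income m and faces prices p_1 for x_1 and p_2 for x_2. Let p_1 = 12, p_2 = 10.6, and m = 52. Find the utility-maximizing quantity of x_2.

x_2* = 2.2405

From the CES first-order condition, (5/4)·(x_2/x_1)^(2) = p_1/p_2.
Hence x_2/x_1 = ((4/5)·p_1/p_2)^(1/(2)), i.e. raised to the 0.5 power.
With the ratio pinned down, the budget gives x_1* = m/(p_1 + p_2·(x_2/x_1)) and x_2* = (x_2/x_1)·x_1*.
Numerically x_2/x_1 = 0.951662, so x_1* = 52/(12 + 10.6·0.951662) = 2.3543 and x_2* = 0.951662·2.3543 = 2.2405.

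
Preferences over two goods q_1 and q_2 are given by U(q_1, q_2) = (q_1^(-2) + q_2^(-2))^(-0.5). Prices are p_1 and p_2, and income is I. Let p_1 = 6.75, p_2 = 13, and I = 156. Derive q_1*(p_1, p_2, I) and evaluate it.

q_1* = 9.0704

From the CES first-order condition, (q_2/q_1)^(3) = p_1/p_2.
Solve for the ratio: q_2/q_1 = [p_1/p_2]^(1/3).
Substitute q_2 = (q_2/q_1)·q_1 into the budget: q_1* = I/(p_1 + p_2·(q_2/q_1)).
Numerically q_2/q_1 = 0.803748, so q_1* = 156/(6.75 + 13·0.803748) = 9.0704.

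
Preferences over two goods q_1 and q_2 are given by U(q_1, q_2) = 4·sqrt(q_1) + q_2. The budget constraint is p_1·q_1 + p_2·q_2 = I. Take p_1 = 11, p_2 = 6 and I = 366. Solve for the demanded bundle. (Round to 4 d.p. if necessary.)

q_1* = 1.1901, q_2* = 58.8182

Utility is quasi-linear in q_2; the FOC for q_1 is 2/√q_1 = p_1/p_2.
Solve: √q_1 = 2·p_2/p_1, so q_1*(p_1,p_2) = (2·p_2/p_1)², and q_2* = (I − p_1·q_1*)/p_2.
Plugging in: q_1* = (2·6/11)² = 1.1901, q_2* = 58.8182.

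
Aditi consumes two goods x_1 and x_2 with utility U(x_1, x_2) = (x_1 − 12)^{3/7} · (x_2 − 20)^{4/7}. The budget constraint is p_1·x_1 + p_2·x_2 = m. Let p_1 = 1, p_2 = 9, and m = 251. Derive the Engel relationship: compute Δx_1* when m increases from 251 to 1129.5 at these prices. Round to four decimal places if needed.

Δx_1* = 376.5

Discretionary income = 251 − 12·1 − 20·9 = 59; x_1* = 12 + 3/7·59/1 = 37.2857.
At m' = 1129.5: x_1* = 413.7857. Change: 413.7857 − 37.2857 = 376.5.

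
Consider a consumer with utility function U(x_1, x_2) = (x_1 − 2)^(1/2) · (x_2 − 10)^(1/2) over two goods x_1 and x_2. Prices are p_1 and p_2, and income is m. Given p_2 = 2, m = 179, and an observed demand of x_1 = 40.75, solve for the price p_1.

p_1 = 2

This is Cobb-Douglas in (x_1−2, x_2−10): tangency gives 0.5·p_2·(x_2−10) = 0.5·p_1·(x_1−2).
After buying the subsistence bundle (2, 10), a share 0.5 of the remaining income goes to x_1: x_1* = 2 + 0.5·(m − 2p_1 − 10p_2)/p_1.
Set x_1* = 40.75 in the demand function and solve for p_1: p_1 = 2.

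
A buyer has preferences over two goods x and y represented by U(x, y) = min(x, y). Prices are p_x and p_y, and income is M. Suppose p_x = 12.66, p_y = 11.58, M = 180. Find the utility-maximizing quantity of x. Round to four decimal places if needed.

x* = 7.4257

With perfect complements, no substitution: consume in ratio x:y = 1:1.
Budget: p_x·x + p_y·x = M, so (p_x + p_y)·x = M.
Demand: x*(p_x,p_y,M) = M/(p_x + p_y), y* = M/(p_x + p_y).
Here 12.66 + 11.58 = 24.24, giving x* = 7.4257.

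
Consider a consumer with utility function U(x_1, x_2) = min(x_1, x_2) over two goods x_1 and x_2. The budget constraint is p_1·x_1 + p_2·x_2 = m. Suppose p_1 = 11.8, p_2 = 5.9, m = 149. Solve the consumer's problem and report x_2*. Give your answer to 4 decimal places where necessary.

x_2* = 8.4181

Leontief preferences: the optimum is at the kink where x_1/1 = x_2/1, i.e. x_2 = x_1.
Budget: p_1·x_1 + p_2·x_1 = m, so (p_1 + p_2)·x_1 = m.
Demand: x_1*(p_1,p_2,m) = m/(p_1 + p_2), x_2* = m/(p_1 + p_2).
Here 11.8 + 5.9 = 17.7, giving x_2* = 8.4181.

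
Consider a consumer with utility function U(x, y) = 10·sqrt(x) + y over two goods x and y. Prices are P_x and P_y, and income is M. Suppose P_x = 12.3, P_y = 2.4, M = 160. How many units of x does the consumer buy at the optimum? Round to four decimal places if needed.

x* = 0.9518

MU_x = 5/√x, MU_y = 1. Tangency: 5/√x = P_x/P_y.
Solve: √x = 5·P_y/P_x, so x*(P_x,P_y) = (5·P_y/P_x)², and y* = (M − P_x·x*)/P_y.
Plugging in: x* = (5·2.4/12.3)² = 0.9518.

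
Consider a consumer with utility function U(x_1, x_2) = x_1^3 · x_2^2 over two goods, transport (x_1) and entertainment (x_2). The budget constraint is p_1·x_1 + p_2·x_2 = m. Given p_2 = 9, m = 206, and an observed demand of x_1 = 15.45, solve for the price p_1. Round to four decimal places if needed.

MU_x_1/MU_x_2 = (3·x_2)/(2·x_1); tangency sets this equal to p_1/p_2.
So 3·p_2·x_2 = 2·p_1·x_1; combined with the budget, a share 0.6 of income goes to x_1.
Demand: x_1*(p_1,p_2,m) = 0.6·m/p_1 and x_2* = 0.4·m/p_2.
Set x_1* = 15.45 in the demand function and solve for p_1: p_1 = 8.

p_1 = 8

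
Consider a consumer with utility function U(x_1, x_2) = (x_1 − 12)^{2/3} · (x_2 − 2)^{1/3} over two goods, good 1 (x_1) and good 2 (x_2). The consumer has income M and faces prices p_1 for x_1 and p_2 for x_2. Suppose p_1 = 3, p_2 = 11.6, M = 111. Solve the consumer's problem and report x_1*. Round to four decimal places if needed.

MRS = 2·(x_2−2)/(x_1−12). Tangency with p_1/p_2 gives x_2−2 = (1/2)·(p_1/p_2)·(x_1−12).
Substituting into the budget: x_1* = 12 + 2/3·(M − 12·p_1 − 2·p_2)/p_1, and x_2* = 2 + 1/3·(…)/p_2.
Discretionary income = 111 − 12·3 − 2·11.6 = 51.8; x_1* = 12 + 2/3·51.8/3 = 23.5111.

x_1* = 23.5111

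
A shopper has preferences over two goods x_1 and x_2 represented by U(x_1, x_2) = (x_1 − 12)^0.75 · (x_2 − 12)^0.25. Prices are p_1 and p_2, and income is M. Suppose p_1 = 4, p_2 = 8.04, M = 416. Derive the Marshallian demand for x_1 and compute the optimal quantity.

Discretionary income = 416 − 12·4 − 12·8.04 = 271.52; x_1* = 12 + 0.75·271.52/4 = 62.91.

x_1* = 62.91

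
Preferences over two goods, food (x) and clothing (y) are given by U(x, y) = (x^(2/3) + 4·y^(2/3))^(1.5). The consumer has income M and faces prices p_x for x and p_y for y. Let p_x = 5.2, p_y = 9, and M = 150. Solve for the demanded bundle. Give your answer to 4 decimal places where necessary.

x* = 1.2898, y* = 15.9215

From the CES first-order condition, (1/4)·(y/x)^(1/3) = p_x/p_y.
Hence y/x = (4·p_x/p_y)^(1/(1/3)), i.e. raised to the 3 power.
With the ratio pinned down, the budget gives x* = M/(p_x + p_y·(y/x)) and y* = (y/x)·x*.
Numerically y/x = 12.344187, so x* = 150/(5.2 + 9·12.344187) = 1.2898 and y* = 12.344187·1.2898 = 15.9215.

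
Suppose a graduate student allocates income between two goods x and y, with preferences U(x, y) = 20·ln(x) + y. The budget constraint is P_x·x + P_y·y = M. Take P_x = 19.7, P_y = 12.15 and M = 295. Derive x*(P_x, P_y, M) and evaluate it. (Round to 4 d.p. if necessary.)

x* = 12.335

MU_x = 20/x, MU_y = 1. Tangency: 20/x = P_x/P_y.
So x*(P_x,P_y) = 20·P_y/P_x, independent of income; and y* = (M − 20·P_y)/P_y.
At the given prices: x* = 20·12.15/19.7 = 12.335.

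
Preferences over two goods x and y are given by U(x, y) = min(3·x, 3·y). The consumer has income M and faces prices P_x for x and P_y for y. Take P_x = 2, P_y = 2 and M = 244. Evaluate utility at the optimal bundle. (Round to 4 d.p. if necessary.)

V = 183

Leontief preferences: the optimum is at the kink where x/3 = y/3, i.e. y = x.
Budget: P_x·x + P_y·x = M, so (3·P_x + 3·P_y)·x = 3·M.
Demand: x*(P_x,P_y,M) = 3·M/(3·P_x + 3·P_y), y* = 3·M/(3·P_x + 3·P_y).
Here 3·2 + 3·2 = 12, giving x* = 61 and y* = 61.
Utility at the optimum: U(61, 61) = 183.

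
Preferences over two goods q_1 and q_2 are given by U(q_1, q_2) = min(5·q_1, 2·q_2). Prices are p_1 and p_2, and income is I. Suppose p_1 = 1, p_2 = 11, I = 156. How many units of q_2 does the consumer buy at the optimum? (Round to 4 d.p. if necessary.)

q_2* = 13.6842

Leontief preferences: the optimum is at the kink where q_1/2 = q_2/5, i.e. q_2 = (5/2)·q_1.
Budget: p_1·q_1 + p_2·(5/2)·q_1 = I, so (2·p_1 + 5·p_2)·q_1 = 2·I.
Demand: q_1*(p_1,p_2,I) = 2·I/(2·p_1 + 5·p_2), q_2* = 5·I/(2·p_1 + 5·p_2).
Here 2·1 + 5·11 = 57, giving q_2* = 13.6842.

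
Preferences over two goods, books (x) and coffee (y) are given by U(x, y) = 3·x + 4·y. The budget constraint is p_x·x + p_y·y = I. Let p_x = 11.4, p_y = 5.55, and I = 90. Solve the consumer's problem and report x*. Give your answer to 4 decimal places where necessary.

Linear utility — the consumer picks whichever good has higher MU/price: 3/11.4 = 0.2632 vs 4/5.55 = 0.7207.
y gives more utility per dollar, so spend all income on y: y* = I/p_y, x* = 0.
Numerically: x* = 0, y* = 16.2162.

x* = 0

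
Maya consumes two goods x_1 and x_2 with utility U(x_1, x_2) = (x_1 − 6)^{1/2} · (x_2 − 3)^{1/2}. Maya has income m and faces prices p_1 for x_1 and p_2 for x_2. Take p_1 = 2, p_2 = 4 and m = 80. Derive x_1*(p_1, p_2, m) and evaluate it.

x_1* = 20

After buying the subsistence bundle (6, 3), a share 0.5 of the remaining income goes to x_1: x_1* = 6 + 0.5·(m − 6p_1 − 3p_2)/p_1.
Discretionary income = 80 − 6·2 − 3·4 = 56; x_1* = 6 + 0.5·56/2 = 20.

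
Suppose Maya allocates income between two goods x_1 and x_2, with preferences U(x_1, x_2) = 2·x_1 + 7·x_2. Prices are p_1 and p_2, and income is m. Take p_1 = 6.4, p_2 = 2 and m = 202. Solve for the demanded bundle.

x_1* = 0, x_2* = 101

Linear utility — the consumer picks whichever good has higher MU/price: 2/6.4 = 0.3125 vs 7/2 = 3.5.
x_2 gives more utility per dollar, so spend all income on x_2: x_2* = m/p_2, x_1* = 0.
Numerically: x_1* = 0, x_2* = 101.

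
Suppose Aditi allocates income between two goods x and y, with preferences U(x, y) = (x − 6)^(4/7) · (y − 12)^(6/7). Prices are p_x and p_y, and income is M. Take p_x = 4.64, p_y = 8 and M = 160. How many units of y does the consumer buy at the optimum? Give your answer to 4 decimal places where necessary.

Let x' = x−6, y' = y−12. MRS = (2/3)·y'/x' = p_x/p_y.
After buying the subsistence bundle (6, 12), a share 0.4 of the remaining income goes to x: x* = 6 + 0.4·(M − 6p_x − 12p_y)/p_x.
Discretionary income = 160 − 6·4.64 − 12·8 = 36.16; y* = 12 + 0.6·36.16/8 = 14.712.

y* = 14.712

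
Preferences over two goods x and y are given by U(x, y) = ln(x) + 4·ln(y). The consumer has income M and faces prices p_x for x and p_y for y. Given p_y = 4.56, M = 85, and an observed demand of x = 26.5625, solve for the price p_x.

The MRS is (1/4)·y/x. Set MRS = p_x/p_y.
So p_y·y = 4·p_x·x; combined with the budget, a share 0.2 of income goes to x.
Demand: x*(p_x,p_y,M) = 0.2·M/p_x and y* = 0.8·M/p_y.
Set x* = 26.5625 in the demand function and solve for p_x: p_x = 0.64.

p_x = 0.64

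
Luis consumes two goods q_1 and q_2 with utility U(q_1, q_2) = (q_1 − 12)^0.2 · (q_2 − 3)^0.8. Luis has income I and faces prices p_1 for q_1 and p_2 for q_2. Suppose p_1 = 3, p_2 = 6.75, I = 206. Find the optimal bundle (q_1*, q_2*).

q_1* = 21.9833, q_2* = 20.7481

Let q_1' = q_1−12, q_2' = q_2−3. MRS = (1/4)·q_2'/q_1' = p_1/p_2.
Substituting into the budget: q_1* = 12 + 0.2·(I − 12·p_1 − 3·p_2)/p_1, and q_2* = 3 + 0.8·(…)/p_2.
Discretionary income = 206 − 12·3 − 3·6.75 = 149.75; q_1* = 12 + 0.2·149.75/3 = 21.9833; q_2* = 3 + 0.8·149.75/6.75 = 20.7481.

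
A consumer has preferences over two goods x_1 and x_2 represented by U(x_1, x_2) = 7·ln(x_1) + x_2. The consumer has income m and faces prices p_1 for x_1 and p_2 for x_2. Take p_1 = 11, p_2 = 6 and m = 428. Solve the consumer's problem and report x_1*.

Set MRS = p_1/p_2: (7/x_1)/1 = p_1/p_2.
So x_1*(p_1,p_2) = 7·p_2/p_1, independent of income; and x_2* = (m − 7·p_2)/p_2.
At the given prices: x_1* = 7·6/11 = 3.8182.

x_1* = 3.8182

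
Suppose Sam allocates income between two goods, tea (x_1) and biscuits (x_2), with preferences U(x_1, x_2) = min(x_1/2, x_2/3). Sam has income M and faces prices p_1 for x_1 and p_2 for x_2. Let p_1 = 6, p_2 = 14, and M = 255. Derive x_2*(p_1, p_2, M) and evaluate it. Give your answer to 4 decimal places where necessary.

With perfect complements, no substitution: consume in ratio x_1:x_2 = 2:3.
Budget: p_1·x_1 + p_2·(3/2)·x_1 = M, so (2·p_1 + 3·p_2)·x_1 = 2·M.
Demand: x_1*(p_1,p_2,M) = 2·M/(2·p_1 + 3·p_2), x_2* = 3·M/(2·p_1 + 3·p_2).
Here 2·6 + 3·14 = 54, giving x_2* = 14.1667.

x_2* = 14.1667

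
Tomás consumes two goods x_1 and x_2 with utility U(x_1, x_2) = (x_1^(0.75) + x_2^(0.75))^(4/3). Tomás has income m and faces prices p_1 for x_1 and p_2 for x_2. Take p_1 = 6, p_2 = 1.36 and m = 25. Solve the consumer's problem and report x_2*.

x_2* = 18.1707

MU_x_1 ∝ x_1^(-0.25), MU_x_2 ∝ x_2^(-0.25), so MRS = (x_2/x_1)^(0.25) = p_1/p_2.
Hence x_2/x_1 = (p_1/p_2)^(1/(0.25)), i.e. raised to the 4 power.
With the ratio pinned down, the budget gives x_1* = m/(p_1 + p_2·(x_2/x_1)) and x_2* = (x_2/x_1)·x_1*.
Numerically x_2/x_1 = 378.834365, so x_1* = 25/(6 + 1.36·378.834365) = 0.048 and x_2* = 378.834365·0.048 = 18.1707.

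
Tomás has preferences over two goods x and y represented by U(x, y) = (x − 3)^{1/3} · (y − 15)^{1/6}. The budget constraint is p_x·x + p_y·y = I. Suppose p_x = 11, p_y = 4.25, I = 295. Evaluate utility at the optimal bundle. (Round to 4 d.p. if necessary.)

MRS = 2·(y−15)/(x−3). Tangency with p_x/p_y gives y−15 = (1/2)·(p_x/p_y)·(x−3).
After buying the subsistence bundle (3, 15), a share 2/3 of the remaining income goes to x: x* = 3 + 2/3·(I − 3p_x − 15p_y)/p_x.
Discretionary income = 295 − 3·11 − 15·4.25 = 198.25; x* = 3 + 2/3·198.25/11 = 15.0152; y* = 15 + 1/3·198.25/4.25 = 30.549.
Utility at the optimum: U(15.0152, 30.549) = 3.6185.

V = 3.6185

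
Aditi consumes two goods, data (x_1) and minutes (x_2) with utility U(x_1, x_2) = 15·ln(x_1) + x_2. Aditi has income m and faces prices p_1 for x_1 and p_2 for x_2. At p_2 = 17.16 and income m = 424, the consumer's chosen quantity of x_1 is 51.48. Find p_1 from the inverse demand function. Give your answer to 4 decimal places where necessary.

p_1 = 5

MU_x_1 = 15/x_1, MU_x_2 = 1. Tangency: 15/x_1 = p_1/p_2.
So x_1*(p_1,p_2) = 15·p_2/p_1, independent of income; and x_2* = (m − 15·p_2)/p_2.
Set x_1* = 51.48 in the demand function and solve for p_1: p_1 = 5.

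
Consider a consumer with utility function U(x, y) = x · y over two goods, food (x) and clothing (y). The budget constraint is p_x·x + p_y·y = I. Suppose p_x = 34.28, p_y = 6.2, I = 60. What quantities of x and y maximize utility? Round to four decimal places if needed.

x* = 0.8751, y* = 4.8387

Demand: x*(p_x,p_y,I) = 0.5·I/p_x and y* = 0.5·I/p_y.
At p_x=34.28, p_y=6.2, I=60: x* = 0.5·60/34.28 = 0.8751, y* = 4.8387.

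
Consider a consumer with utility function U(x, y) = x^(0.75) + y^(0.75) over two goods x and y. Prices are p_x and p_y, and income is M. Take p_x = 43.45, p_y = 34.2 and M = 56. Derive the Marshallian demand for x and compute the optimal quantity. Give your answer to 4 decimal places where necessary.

x* = 0.4225

Substitute y = (y/x)·x into the budget: x* = M/(p_x + p_y·(y/x)).
Numerically y/x = 2.605282, so x* = 56/(43.45 + 34.2·2.605282) = 0.4225.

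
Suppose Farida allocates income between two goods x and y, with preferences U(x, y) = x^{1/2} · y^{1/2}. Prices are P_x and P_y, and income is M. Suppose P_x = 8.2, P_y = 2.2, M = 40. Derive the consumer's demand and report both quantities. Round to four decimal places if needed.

x* = 2.439, y* = 9.0909

Demand: x*(P_x,P_y,M) = 0.5·M/P_x and y* = 0.5·M/P_y.
At P_x=8.2, P_y=2.2, M=40: x* = 0.5·40/8.2 = 2.439, y* = 9.0909.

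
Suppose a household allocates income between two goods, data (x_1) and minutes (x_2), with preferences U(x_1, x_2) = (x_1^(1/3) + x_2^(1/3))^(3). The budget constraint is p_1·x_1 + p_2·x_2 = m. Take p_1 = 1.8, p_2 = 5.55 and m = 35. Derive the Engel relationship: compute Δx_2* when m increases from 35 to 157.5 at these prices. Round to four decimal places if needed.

Δx_2* = 8.0089

MU_x_1 ∝ x_1^(-2/3), MU_x_2 ∝ x_2^(-2/3), so MRS = (x_2/x_1)^(2/3) = p_1/p_2.
Solve for the ratio: x_2/x_1 = [p_1/p_2]^(1.5).
With the ratio pinned down, the budget gives x_1* = m/(p_1 + p_2·(x_2/x_1)) and x_2* = (x_2/x_1)·x_1*.
Numerically x_2/x_1 = 0.184701, so x_1* = 35/(1.8 + 5.55·0.184701) = 12.389 and x_2* = 0.184701·12.389 = 2.2883.
At m' = 157.5: x_2* = 10.2972. Change: 10.2972 − 2.2883 = 8.0089.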